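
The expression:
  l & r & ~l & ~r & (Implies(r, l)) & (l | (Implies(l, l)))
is never true.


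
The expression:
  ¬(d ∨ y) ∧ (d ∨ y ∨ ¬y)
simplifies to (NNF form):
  ¬d ∧ ¬y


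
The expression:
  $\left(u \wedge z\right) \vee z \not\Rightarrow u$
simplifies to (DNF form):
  $z$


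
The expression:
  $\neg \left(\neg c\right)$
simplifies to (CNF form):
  $c$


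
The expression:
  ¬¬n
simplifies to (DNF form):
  n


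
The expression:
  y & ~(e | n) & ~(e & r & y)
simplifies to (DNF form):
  y & ~e & ~n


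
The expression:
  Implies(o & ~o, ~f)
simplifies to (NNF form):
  True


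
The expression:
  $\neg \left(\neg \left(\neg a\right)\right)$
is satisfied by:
  {a: False}


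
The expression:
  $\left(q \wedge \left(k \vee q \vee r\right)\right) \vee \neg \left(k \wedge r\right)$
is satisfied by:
  {q: True, k: False, r: False}
  {k: False, r: False, q: False}
  {r: True, q: True, k: False}
  {r: True, k: False, q: False}
  {q: True, k: True, r: False}
  {k: True, q: False, r: False}
  {r: True, k: True, q: True}


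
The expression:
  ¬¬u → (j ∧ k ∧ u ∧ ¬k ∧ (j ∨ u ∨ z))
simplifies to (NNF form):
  ¬u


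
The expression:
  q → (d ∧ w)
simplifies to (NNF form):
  (d ∧ w) ∨ ¬q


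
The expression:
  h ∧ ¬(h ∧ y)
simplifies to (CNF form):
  h ∧ ¬y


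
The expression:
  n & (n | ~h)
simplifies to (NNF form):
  n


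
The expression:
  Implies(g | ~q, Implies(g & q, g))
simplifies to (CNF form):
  True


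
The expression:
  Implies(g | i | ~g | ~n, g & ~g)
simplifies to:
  False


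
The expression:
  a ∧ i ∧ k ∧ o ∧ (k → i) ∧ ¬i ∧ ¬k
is never true.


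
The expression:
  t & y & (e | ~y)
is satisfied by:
  {t: True, e: True, y: True}


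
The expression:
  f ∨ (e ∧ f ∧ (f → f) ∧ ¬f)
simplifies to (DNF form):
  f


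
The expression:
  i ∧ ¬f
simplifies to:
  i ∧ ¬f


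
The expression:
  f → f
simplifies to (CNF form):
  True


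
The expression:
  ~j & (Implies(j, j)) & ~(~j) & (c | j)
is never true.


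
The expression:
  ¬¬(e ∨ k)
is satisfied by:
  {k: True, e: True}
  {k: True, e: False}
  {e: True, k: False}


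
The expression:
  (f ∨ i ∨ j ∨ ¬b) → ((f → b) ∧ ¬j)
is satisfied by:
  {b: True, j: False, f: False}
  {b: False, j: False, f: False}
  {f: True, b: True, j: False}


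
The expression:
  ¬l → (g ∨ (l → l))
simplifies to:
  True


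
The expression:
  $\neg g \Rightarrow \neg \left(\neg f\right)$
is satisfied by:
  {g: True, f: True}
  {g: True, f: False}
  {f: True, g: False}


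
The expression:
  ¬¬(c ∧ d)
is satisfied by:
  {c: True, d: True}


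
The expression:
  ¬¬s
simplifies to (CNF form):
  s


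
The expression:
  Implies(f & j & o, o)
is always true.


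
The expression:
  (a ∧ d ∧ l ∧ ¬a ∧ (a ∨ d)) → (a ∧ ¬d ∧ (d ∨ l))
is always true.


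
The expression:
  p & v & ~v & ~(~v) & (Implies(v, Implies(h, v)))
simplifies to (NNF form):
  False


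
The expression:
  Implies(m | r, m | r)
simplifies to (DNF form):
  True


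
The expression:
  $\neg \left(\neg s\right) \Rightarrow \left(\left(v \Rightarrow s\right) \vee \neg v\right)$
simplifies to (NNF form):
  $\text{True}$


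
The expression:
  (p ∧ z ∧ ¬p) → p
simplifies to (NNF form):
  True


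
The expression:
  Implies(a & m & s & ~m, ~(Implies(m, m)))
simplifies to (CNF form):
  True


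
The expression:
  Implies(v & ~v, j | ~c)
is always true.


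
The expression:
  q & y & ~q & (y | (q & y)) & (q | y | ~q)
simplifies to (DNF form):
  False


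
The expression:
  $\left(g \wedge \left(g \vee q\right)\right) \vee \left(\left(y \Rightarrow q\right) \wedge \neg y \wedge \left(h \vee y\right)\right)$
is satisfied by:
  {g: True, h: True, y: False}
  {g: True, h: False, y: False}
  {y: True, g: True, h: True}
  {y: True, g: True, h: False}
  {h: True, y: False, g: False}


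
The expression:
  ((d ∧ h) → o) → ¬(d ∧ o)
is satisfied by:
  {o: False, d: False}
  {d: True, o: False}
  {o: True, d: False}


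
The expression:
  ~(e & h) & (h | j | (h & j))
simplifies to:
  (h & ~e) | (j & ~h)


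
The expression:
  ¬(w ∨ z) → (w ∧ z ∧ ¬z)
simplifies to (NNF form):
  w ∨ z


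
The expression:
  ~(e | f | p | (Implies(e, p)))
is never true.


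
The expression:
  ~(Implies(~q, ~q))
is never true.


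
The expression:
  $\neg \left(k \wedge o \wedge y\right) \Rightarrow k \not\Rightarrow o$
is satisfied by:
  {y: True, k: True, o: False}
  {k: True, o: False, y: False}
  {y: True, o: True, k: True}


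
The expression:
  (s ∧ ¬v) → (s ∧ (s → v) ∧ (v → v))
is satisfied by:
  {v: True, s: False}
  {s: False, v: False}
  {s: True, v: True}


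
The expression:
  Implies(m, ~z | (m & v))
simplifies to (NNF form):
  v | ~m | ~z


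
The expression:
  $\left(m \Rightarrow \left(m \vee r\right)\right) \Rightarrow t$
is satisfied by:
  {t: True}


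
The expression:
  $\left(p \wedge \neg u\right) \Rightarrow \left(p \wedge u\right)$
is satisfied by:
  {u: True, p: False}
  {p: False, u: False}
  {p: True, u: True}


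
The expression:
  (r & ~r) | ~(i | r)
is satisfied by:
  {i: False, r: False}


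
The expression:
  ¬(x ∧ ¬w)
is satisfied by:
  {w: True, x: False}
  {x: False, w: False}
  {x: True, w: True}


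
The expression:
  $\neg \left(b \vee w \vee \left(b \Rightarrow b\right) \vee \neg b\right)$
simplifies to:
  $\text{False}$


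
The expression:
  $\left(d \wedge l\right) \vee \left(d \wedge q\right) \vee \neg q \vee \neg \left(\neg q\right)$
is always true.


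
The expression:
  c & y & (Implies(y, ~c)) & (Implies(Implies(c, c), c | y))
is never true.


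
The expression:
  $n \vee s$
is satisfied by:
  {n: True, s: True}
  {n: True, s: False}
  {s: True, n: False}


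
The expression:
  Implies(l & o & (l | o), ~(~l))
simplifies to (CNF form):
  True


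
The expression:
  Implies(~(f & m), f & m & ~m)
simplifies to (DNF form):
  f & m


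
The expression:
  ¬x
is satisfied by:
  {x: False}


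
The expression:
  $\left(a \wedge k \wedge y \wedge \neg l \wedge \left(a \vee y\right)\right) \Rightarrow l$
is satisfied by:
  {l: True, k: False, a: False, y: False}
  {y: False, k: False, l: False, a: False}
  {y: True, l: True, k: False, a: False}
  {y: True, k: False, l: False, a: False}
  {a: True, l: True, y: False, k: False}
  {a: True, y: False, k: False, l: False}
  {a: True, y: True, l: True, k: False}
  {a: True, y: True, k: False, l: False}
  {l: True, k: True, a: False, y: False}
  {k: True, a: False, l: False, y: False}
  {y: True, k: True, l: True, a: False}
  {y: True, k: True, a: False, l: False}
  {l: True, k: True, a: True, y: False}
  {k: True, a: True, y: False, l: False}
  {y: True, k: True, a: True, l: True}


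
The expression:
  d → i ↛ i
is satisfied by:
  {d: False}


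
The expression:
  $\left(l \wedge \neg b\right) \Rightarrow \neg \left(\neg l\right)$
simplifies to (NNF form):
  $\text{True}$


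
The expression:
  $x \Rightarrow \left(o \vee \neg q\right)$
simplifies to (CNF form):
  $o \vee \neg q \vee \neg x$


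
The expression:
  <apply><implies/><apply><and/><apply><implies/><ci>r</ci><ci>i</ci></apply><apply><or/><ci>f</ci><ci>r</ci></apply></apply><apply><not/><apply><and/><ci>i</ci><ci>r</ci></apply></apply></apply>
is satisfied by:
  {i: False, r: False}
  {r: True, i: False}
  {i: True, r: False}


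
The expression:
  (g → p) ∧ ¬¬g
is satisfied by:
  {p: True, g: True}


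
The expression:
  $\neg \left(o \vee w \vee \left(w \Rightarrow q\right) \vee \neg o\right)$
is never true.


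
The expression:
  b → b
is always true.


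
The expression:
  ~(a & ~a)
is always true.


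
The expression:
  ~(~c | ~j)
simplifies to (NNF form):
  c & j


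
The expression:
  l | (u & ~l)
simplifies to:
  l | u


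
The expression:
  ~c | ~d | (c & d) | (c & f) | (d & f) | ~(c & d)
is always true.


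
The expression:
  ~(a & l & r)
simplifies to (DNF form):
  ~a | ~l | ~r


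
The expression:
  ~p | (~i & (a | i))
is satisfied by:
  {a: True, i: False, p: False}
  {i: False, p: False, a: False}
  {a: True, i: True, p: False}
  {i: True, a: False, p: False}
  {p: True, a: True, i: False}


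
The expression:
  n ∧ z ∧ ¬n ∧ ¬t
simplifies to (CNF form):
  False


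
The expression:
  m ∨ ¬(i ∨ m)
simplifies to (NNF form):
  m ∨ ¬i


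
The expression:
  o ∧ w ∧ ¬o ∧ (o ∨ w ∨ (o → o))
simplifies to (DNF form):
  False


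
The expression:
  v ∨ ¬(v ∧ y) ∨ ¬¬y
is always true.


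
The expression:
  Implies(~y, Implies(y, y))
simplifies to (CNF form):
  True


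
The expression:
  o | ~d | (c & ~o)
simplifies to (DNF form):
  c | o | ~d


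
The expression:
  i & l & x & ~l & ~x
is never true.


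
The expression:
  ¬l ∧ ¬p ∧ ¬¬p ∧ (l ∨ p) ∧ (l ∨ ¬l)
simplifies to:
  False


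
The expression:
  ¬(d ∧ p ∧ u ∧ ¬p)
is always true.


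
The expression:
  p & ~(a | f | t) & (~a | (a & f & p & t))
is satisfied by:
  {p: True, t: False, f: False, a: False}


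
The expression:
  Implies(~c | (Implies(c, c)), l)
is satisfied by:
  {l: True}


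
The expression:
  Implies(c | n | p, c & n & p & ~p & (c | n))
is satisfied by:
  {n: False, p: False, c: False}


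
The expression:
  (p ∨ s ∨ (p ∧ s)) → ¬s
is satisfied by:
  {s: False}


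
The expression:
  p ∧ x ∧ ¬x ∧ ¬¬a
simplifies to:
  False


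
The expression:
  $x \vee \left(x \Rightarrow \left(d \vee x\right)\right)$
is always true.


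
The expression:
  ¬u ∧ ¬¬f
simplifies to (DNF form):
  f ∧ ¬u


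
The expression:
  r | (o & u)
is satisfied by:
  {r: True, u: True, o: True}
  {r: True, u: True, o: False}
  {r: True, o: True, u: False}
  {r: True, o: False, u: False}
  {u: True, o: True, r: False}


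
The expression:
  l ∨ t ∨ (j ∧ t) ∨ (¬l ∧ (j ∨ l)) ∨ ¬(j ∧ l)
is always true.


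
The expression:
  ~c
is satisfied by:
  {c: False}


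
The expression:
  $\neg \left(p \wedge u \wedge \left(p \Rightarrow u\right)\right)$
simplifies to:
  $\neg p \vee \neg u$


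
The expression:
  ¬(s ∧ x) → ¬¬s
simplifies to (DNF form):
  s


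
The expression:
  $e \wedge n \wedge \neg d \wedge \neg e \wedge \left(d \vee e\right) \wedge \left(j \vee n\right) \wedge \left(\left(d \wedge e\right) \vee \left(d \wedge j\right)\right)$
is never true.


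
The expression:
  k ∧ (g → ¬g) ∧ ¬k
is never true.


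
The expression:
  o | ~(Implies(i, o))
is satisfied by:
  {i: True, o: True}
  {i: True, o: False}
  {o: True, i: False}


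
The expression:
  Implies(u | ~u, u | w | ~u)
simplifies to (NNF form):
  True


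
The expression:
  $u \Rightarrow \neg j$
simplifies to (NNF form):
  $\neg j \vee \neg u$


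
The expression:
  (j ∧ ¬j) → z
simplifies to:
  True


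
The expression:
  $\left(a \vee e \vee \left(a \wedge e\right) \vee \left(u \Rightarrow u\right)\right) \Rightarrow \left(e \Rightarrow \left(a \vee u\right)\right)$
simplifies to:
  $a \vee u \vee \neg e$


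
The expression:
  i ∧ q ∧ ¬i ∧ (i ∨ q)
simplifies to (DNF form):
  False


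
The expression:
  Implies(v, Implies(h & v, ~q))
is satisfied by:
  {h: False, v: False, q: False}
  {q: True, h: False, v: False}
  {v: True, h: False, q: False}
  {q: True, v: True, h: False}
  {h: True, q: False, v: False}
  {q: True, h: True, v: False}
  {v: True, h: True, q: False}


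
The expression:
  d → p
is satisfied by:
  {p: True, d: False}
  {d: False, p: False}
  {d: True, p: True}


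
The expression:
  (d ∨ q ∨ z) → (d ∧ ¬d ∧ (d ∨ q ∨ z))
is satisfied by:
  {q: False, d: False, z: False}


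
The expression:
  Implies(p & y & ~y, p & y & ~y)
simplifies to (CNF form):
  True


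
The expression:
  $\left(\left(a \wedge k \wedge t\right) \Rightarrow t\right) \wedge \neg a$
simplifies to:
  $\neg a$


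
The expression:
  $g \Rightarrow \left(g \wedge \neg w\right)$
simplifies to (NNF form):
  $\neg g \vee \neg w$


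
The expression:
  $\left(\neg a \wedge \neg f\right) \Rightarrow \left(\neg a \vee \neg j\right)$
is always true.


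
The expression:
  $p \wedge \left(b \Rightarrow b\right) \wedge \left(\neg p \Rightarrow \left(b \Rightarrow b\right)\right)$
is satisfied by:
  {p: True}


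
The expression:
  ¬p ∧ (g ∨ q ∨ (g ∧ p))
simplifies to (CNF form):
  ¬p ∧ (g ∨ q)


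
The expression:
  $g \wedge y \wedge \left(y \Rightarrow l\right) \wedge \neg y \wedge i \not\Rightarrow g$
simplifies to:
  $\text{False}$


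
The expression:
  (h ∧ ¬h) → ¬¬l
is always true.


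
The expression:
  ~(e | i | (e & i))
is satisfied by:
  {i: False, e: False}


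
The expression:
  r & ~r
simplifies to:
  False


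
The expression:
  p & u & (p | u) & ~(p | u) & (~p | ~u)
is never true.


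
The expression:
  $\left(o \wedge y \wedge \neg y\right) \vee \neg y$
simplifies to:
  $\neg y$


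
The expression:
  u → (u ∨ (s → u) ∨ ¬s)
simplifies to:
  True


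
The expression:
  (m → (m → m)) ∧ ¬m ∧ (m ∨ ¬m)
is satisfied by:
  {m: False}


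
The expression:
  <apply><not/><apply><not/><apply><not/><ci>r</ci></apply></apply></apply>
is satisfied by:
  {r: False}


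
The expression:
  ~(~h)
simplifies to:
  h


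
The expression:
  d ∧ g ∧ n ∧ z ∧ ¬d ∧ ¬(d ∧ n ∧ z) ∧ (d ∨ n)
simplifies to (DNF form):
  False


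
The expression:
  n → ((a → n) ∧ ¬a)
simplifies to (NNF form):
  ¬a ∨ ¬n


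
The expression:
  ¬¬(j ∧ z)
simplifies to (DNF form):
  j ∧ z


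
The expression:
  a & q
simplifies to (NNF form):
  a & q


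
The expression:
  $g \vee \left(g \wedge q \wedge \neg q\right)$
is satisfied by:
  {g: True}


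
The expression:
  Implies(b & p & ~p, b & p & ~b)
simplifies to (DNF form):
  True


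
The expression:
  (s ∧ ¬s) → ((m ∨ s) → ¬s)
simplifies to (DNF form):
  True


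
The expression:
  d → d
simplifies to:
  True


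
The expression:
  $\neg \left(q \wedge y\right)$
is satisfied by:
  {q: False, y: False}
  {y: True, q: False}
  {q: True, y: False}


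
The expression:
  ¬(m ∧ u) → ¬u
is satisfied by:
  {m: True, u: False}
  {u: False, m: False}
  {u: True, m: True}


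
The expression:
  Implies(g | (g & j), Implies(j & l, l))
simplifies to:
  True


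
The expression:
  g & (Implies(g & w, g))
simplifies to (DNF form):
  g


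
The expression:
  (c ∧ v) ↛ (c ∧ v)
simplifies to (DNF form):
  False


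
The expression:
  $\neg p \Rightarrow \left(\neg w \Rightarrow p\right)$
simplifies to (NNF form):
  $p \vee w$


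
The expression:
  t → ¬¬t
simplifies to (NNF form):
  True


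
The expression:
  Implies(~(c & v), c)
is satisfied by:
  {c: True}


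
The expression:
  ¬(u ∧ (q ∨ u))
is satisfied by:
  {u: False}


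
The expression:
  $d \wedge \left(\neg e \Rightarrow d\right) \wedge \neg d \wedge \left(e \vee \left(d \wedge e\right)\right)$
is never true.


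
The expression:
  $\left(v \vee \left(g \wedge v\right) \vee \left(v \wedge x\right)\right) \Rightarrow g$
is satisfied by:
  {g: True, v: False}
  {v: False, g: False}
  {v: True, g: True}


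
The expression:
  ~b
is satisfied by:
  {b: False}


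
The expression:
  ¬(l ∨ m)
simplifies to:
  ¬l ∧ ¬m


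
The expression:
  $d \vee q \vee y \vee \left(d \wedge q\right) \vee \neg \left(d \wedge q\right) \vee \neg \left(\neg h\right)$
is always true.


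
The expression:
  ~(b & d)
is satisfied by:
  {d: False, b: False}
  {b: True, d: False}
  {d: True, b: False}


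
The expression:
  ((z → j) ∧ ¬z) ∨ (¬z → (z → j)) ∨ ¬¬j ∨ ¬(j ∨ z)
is always true.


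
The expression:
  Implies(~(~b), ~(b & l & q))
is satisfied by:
  {l: False, q: False, b: False}
  {b: True, l: False, q: False}
  {q: True, l: False, b: False}
  {b: True, q: True, l: False}
  {l: True, b: False, q: False}
  {b: True, l: True, q: False}
  {q: True, l: True, b: False}


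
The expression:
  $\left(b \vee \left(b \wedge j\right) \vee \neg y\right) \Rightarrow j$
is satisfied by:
  {y: True, j: True, b: False}
  {j: True, b: False, y: False}
  {y: True, j: True, b: True}
  {j: True, b: True, y: False}
  {y: True, b: False, j: False}


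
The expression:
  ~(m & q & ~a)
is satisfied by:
  {a: True, m: False, q: False}
  {m: False, q: False, a: False}
  {a: True, q: True, m: False}
  {q: True, m: False, a: False}
  {a: True, m: True, q: False}
  {m: True, a: False, q: False}
  {a: True, q: True, m: True}


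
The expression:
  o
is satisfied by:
  {o: True}


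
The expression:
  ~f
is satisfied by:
  {f: False}


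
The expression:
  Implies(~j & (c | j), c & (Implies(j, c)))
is always true.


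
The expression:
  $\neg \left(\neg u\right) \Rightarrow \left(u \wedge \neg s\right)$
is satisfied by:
  {s: False, u: False}
  {u: True, s: False}
  {s: True, u: False}


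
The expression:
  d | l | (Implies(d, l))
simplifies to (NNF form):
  True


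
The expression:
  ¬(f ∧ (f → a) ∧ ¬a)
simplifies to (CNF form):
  True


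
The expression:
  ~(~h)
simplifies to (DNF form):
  h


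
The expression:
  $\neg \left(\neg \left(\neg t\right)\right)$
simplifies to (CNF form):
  $\neg t$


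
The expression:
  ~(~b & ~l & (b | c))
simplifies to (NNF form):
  b | l | ~c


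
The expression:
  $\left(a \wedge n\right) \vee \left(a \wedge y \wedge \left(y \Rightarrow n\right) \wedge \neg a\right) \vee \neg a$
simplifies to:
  $n \vee \neg a$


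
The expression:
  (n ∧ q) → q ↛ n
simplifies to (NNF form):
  ¬n ∨ ¬q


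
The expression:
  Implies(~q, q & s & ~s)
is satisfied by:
  {q: True}


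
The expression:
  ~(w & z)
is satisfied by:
  {w: False, z: False}
  {z: True, w: False}
  {w: True, z: False}


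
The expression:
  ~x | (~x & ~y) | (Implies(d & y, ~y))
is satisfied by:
  {y: False, d: False, x: False}
  {x: True, y: False, d: False}
  {d: True, y: False, x: False}
  {x: True, d: True, y: False}
  {y: True, x: False, d: False}
  {x: True, y: True, d: False}
  {d: True, y: True, x: False}


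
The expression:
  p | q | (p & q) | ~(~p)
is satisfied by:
  {q: True, p: True}
  {q: True, p: False}
  {p: True, q: False}


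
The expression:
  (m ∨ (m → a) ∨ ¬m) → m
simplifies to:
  m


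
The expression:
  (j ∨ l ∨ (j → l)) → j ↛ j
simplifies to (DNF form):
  False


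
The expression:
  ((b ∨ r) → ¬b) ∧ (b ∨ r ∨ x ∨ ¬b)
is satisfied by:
  {b: False}


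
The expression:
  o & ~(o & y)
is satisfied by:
  {o: True, y: False}


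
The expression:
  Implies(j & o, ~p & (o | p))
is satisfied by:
  {p: False, o: False, j: False}
  {j: True, p: False, o: False}
  {o: True, p: False, j: False}
  {j: True, o: True, p: False}
  {p: True, j: False, o: False}
  {j: True, p: True, o: False}
  {o: True, p: True, j: False}


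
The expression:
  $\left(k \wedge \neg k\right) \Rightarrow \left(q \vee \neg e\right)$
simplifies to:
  $\text{True}$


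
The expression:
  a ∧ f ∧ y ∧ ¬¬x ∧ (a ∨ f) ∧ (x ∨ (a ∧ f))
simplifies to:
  a ∧ f ∧ x ∧ y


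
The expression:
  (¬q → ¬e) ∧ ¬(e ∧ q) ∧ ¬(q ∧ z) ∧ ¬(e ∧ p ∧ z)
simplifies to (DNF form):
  (¬e ∧ ¬q) ∨ (¬e ∧ ¬z)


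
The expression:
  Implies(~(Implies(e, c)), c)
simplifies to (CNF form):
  c | ~e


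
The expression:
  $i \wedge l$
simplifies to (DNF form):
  $i \wedge l$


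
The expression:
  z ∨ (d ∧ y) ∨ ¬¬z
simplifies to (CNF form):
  (d ∨ z) ∧ (y ∨ z)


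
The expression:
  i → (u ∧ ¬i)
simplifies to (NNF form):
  ¬i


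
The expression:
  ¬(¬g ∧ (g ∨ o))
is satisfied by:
  {g: True, o: False}
  {o: False, g: False}
  {o: True, g: True}


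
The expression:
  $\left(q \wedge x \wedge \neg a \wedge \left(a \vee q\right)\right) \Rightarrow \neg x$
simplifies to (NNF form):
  $a \vee \neg q \vee \neg x$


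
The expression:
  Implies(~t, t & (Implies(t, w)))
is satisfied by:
  {t: True}


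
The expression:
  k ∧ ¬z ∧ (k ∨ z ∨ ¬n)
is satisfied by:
  {k: True, z: False}


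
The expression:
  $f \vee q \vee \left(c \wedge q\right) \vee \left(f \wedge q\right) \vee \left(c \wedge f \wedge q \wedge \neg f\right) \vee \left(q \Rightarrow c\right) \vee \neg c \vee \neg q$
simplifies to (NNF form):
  $\text{True}$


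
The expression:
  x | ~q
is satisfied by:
  {x: True, q: False}
  {q: False, x: False}
  {q: True, x: True}


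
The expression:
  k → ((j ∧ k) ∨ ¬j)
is always true.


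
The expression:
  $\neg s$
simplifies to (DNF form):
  $\neg s$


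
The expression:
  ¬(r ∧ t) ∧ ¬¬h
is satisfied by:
  {h: True, t: False, r: False}
  {h: True, r: True, t: False}
  {h: True, t: True, r: False}


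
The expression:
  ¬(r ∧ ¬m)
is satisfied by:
  {m: True, r: False}
  {r: False, m: False}
  {r: True, m: True}


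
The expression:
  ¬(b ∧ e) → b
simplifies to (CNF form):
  b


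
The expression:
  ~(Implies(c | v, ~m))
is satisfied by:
  {m: True, c: True, v: True}
  {m: True, c: True, v: False}
  {m: True, v: True, c: False}


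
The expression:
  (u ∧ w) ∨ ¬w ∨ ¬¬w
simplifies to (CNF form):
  True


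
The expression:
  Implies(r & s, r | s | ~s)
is always true.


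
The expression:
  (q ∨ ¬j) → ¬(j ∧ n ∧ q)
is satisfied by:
  {q: False, n: False, j: False}
  {j: True, q: False, n: False}
  {n: True, q: False, j: False}
  {j: True, n: True, q: False}
  {q: True, j: False, n: False}
  {j: True, q: True, n: False}
  {n: True, q: True, j: False}


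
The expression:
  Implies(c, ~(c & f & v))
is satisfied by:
  {v: False, c: False, f: False}
  {f: True, v: False, c: False}
  {c: True, v: False, f: False}
  {f: True, c: True, v: False}
  {v: True, f: False, c: False}
  {f: True, v: True, c: False}
  {c: True, v: True, f: False}


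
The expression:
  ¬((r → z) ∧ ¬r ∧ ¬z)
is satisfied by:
  {r: True, z: True}
  {r: True, z: False}
  {z: True, r: False}


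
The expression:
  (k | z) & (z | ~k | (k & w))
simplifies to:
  z | (k & w)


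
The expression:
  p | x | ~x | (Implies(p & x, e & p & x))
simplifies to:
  True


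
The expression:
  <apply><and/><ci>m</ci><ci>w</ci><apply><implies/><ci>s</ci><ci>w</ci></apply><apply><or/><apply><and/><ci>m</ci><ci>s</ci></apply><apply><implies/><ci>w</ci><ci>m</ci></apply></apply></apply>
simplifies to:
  <apply><and/><ci>m</ci><ci>w</ci></apply>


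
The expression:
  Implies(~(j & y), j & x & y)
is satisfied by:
  {j: True, y: True}


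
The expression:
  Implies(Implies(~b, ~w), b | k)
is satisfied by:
  {b: True, k: True, w: True}
  {b: True, k: True, w: False}
  {b: True, w: True, k: False}
  {b: True, w: False, k: False}
  {k: True, w: True, b: False}
  {k: True, w: False, b: False}
  {w: True, k: False, b: False}


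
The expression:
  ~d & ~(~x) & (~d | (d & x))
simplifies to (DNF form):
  x & ~d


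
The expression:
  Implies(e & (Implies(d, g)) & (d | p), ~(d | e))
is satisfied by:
  {p: False, g: False, e: False, d: False}
  {d: True, p: False, g: False, e: False}
  {g: True, d: False, p: False, e: False}
  {d: True, g: True, p: False, e: False}
  {p: True, d: False, g: False, e: False}
  {d: True, p: True, g: False, e: False}
  {g: True, p: True, d: False, e: False}
  {d: True, g: True, p: True, e: False}
  {e: True, d: False, p: False, g: False}
  {e: True, d: True, p: False, g: False}
  {e: True, g: True, d: False, p: False}
  {e: True, d: True, p: True, g: False}


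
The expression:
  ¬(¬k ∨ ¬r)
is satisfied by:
  {r: True, k: True}


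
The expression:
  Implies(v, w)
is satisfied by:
  {w: True, v: False}
  {v: False, w: False}
  {v: True, w: True}


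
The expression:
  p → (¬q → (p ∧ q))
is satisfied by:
  {q: True, p: False}
  {p: False, q: False}
  {p: True, q: True}


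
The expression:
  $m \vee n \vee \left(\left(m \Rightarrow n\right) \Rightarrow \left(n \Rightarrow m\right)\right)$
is always true.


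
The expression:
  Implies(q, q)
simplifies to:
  True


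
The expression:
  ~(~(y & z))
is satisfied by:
  {z: True, y: True}


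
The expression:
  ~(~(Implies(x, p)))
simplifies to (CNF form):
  p | ~x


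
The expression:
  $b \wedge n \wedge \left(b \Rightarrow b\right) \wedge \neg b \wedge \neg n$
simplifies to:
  $\text{False}$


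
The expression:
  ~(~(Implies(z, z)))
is always true.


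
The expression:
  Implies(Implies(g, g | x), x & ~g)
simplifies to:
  x & ~g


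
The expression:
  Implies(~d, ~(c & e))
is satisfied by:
  {d: True, c: False, e: False}
  {c: False, e: False, d: False}
  {e: True, d: True, c: False}
  {e: True, c: False, d: False}
  {d: True, c: True, e: False}
  {c: True, d: False, e: False}
  {e: True, c: True, d: True}


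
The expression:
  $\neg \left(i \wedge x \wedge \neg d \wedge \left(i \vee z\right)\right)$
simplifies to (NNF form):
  $d \vee \neg i \vee \neg x$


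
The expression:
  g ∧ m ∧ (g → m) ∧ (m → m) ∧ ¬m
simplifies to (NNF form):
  False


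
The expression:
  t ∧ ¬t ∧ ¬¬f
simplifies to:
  False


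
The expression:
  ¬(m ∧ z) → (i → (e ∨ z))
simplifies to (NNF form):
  e ∨ z ∨ ¬i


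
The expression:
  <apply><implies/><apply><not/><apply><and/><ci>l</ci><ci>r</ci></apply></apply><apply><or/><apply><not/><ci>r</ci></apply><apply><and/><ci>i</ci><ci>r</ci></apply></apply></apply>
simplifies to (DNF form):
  <apply><or/><ci>i</ci><ci>l</ci><apply><not/><ci>r</ci></apply></apply>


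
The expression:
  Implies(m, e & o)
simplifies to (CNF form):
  (e | ~m) & (o | ~m)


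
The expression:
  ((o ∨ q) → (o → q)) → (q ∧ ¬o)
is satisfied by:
  {q: True, o: False}
  {o: True, q: False}


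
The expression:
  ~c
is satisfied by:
  {c: False}


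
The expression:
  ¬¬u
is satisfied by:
  {u: True}


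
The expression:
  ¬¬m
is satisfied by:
  {m: True}


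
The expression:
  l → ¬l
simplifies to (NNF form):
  ¬l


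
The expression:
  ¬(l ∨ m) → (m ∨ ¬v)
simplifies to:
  l ∨ m ∨ ¬v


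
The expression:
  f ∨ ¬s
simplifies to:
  f ∨ ¬s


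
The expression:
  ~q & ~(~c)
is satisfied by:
  {c: True, q: False}


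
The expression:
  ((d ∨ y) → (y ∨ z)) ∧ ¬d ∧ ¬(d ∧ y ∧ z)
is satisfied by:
  {d: False}


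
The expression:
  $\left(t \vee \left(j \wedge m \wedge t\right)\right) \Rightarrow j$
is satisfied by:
  {j: True, t: False}
  {t: False, j: False}
  {t: True, j: True}


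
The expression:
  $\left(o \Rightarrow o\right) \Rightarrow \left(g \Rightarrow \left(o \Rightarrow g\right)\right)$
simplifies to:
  $\text{True}$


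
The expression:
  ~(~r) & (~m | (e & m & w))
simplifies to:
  r & (e | ~m) & (w | ~m)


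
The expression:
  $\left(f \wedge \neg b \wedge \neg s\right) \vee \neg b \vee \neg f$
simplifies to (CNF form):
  $\neg b \vee \neg f$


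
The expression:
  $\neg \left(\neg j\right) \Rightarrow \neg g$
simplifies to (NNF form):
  $\neg g \vee \neg j$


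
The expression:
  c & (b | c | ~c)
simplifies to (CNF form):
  c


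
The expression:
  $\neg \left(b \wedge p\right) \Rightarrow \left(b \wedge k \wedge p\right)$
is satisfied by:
  {p: True, b: True}


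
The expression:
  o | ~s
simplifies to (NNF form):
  o | ~s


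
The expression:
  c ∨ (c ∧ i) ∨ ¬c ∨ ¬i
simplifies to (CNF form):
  True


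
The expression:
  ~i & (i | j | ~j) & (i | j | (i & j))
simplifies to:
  j & ~i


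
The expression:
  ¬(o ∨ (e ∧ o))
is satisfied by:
  {o: False}


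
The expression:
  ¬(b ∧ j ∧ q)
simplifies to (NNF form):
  ¬b ∨ ¬j ∨ ¬q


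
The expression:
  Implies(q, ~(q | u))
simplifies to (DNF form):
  ~q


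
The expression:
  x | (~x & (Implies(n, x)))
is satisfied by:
  {x: True, n: False}
  {n: False, x: False}
  {n: True, x: True}


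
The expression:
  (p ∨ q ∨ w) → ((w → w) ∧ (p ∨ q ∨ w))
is always true.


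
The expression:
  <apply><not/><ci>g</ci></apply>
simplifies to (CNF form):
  <apply><not/><ci>g</ci></apply>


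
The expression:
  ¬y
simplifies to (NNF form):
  ¬y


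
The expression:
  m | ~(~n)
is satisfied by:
  {n: True, m: True}
  {n: True, m: False}
  {m: True, n: False}


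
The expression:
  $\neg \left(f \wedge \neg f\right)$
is always true.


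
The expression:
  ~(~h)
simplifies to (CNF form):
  h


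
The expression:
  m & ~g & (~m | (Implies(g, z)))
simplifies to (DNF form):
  m & ~g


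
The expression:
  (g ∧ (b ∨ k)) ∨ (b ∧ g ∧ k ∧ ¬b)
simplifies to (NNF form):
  g ∧ (b ∨ k)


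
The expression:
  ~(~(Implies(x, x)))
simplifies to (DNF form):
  True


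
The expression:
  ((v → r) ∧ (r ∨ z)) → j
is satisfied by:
  {j: True, v: True, r: False, z: False}
  {j: True, v: False, r: False, z: False}
  {z: True, j: True, v: True, r: False}
  {z: True, j: True, v: False, r: False}
  {r: True, j: True, v: True, z: False}
  {r: True, j: True, v: False, z: False}
  {r: True, j: True, z: True, v: True}
  {r: True, j: True, z: True, v: False}
  {v: True, r: False, j: False, z: False}
  {r: False, v: False, j: False, z: False}
  {z: True, v: True, r: False, j: False}


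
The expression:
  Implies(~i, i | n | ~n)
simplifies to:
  True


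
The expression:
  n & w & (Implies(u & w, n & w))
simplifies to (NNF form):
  n & w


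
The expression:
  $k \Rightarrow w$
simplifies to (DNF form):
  $w \vee \neg k$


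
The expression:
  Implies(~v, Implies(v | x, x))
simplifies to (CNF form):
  True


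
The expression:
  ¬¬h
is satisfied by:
  {h: True}


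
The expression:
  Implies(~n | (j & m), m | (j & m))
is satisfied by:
  {n: True, m: True}
  {n: True, m: False}
  {m: True, n: False}


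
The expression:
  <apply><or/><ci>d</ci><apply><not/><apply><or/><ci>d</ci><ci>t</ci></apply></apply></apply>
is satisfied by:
  {d: True, t: False}
  {t: False, d: False}
  {t: True, d: True}


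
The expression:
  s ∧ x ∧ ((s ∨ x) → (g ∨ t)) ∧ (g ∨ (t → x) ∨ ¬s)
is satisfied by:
  {s: True, x: True, t: True, g: True}
  {s: True, x: True, t: True, g: False}
  {s: True, x: True, g: True, t: False}


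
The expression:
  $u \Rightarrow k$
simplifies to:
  $k \vee \neg u$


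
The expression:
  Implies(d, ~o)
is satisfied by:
  {o: False, d: False}
  {d: True, o: False}
  {o: True, d: False}


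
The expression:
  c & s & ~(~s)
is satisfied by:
  {c: True, s: True}


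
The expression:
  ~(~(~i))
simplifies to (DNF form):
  ~i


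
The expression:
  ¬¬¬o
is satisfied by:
  {o: False}


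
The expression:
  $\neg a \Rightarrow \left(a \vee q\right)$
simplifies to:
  $a \vee q$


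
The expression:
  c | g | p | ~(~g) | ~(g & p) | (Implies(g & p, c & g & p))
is always true.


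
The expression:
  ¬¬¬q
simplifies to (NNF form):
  ¬q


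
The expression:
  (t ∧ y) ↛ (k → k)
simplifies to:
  False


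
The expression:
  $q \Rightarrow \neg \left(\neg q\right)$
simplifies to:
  $\text{True}$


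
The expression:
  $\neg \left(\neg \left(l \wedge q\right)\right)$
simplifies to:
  $l \wedge q$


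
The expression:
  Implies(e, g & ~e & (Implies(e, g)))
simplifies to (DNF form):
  ~e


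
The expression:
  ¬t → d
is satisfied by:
  {d: True, t: True}
  {d: True, t: False}
  {t: True, d: False}


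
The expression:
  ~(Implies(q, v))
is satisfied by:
  {q: True, v: False}


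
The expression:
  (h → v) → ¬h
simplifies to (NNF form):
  ¬h ∨ ¬v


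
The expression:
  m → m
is always true.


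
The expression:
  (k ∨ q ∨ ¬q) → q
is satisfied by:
  {q: True}


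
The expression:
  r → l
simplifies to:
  l ∨ ¬r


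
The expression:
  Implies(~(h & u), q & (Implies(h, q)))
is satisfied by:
  {q: True, u: True, h: True}
  {q: True, u: True, h: False}
  {q: True, h: True, u: False}
  {q: True, h: False, u: False}
  {u: True, h: True, q: False}


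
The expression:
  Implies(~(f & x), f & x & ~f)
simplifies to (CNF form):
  f & x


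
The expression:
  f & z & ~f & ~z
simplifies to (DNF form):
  False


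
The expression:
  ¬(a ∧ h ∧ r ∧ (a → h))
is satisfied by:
  {h: False, a: False, r: False}
  {r: True, h: False, a: False}
  {a: True, h: False, r: False}
  {r: True, a: True, h: False}
  {h: True, r: False, a: False}
  {r: True, h: True, a: False}
  {a: True, h: True, r: False}


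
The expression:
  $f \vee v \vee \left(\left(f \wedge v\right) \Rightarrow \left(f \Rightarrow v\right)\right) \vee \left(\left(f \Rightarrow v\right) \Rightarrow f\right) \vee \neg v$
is always true.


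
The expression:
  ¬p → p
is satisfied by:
  {p: True}


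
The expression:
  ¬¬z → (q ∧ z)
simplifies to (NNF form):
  q ∨ ¬z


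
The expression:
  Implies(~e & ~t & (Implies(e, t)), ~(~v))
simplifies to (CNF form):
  e | t | v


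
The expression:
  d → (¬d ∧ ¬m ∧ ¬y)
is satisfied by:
  {d: False}


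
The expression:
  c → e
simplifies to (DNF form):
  e ∨ ¬c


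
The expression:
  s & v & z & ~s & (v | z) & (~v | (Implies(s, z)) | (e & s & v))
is never true.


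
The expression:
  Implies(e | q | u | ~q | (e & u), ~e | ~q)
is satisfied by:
  {e: False, q: False}
  {q: True, e: False}
  {e: True, q: False}


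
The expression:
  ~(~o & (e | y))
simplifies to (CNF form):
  (o | ~e) & (o | ~y)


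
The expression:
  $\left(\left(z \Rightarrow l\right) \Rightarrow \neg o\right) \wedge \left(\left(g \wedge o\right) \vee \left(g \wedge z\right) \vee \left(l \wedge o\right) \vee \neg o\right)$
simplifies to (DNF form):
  $\left(g \wedge z \wedge \neg l\right) \vee \neg o$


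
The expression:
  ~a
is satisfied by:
  {a: False}


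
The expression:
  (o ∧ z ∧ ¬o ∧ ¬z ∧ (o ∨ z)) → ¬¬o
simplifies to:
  True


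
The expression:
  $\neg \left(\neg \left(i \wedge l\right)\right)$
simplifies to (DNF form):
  $i \wedge l$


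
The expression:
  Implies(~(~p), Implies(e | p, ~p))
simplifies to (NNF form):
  ~p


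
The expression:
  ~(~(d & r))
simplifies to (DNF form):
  d & r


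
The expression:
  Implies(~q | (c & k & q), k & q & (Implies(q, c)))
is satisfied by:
  {q: True}


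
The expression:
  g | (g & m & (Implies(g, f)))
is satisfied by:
  {g: True}


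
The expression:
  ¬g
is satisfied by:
  {g: False}


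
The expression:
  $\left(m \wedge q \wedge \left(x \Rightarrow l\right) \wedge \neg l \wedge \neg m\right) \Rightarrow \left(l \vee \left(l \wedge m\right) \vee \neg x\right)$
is always true.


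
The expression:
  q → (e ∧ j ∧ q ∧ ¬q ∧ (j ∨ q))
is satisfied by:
  {q: False}


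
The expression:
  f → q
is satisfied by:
  {q: True, f: False}
  {f: False, q: False}
  {f: True, q: True}


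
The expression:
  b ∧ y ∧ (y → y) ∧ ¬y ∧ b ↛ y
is never true.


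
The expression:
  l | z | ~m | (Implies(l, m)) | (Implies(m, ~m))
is always true.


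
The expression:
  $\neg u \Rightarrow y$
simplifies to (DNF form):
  $u \vee y$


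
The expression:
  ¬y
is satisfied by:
  {y: False}


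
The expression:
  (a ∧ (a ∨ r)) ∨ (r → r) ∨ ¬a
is always true.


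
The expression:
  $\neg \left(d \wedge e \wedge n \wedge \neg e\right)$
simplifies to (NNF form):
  $\text{True}$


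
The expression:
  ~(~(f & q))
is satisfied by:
  {f: True, q: True}


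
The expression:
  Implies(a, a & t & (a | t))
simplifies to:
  t | ~a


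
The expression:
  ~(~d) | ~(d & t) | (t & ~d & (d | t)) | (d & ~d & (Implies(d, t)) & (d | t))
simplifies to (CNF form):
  True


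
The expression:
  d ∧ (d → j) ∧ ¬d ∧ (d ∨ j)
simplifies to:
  False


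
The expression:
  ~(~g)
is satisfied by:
  {g: True}


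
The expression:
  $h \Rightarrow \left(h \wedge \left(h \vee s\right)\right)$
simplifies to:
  $\text{True}$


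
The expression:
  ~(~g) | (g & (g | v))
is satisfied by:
  {g: True}


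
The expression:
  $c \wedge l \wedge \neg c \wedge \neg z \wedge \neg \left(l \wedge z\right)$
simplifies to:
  $\text{False}$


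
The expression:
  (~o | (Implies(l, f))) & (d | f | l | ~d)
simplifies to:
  f | ~l | ~o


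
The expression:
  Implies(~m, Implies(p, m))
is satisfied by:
  {m: True, p: False}
  {p: False, m: False}
  {p: True, m: True}


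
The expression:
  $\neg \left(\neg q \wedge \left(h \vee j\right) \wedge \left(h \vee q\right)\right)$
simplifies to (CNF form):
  $q \vee \neg h$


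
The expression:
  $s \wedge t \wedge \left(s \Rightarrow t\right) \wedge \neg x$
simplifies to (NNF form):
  $s \wedge t \wedge \neg x$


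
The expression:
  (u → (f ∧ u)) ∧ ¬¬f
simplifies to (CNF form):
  f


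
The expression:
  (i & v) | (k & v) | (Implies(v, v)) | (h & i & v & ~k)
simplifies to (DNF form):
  True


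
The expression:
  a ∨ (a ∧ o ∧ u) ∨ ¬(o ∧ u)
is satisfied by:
  {a: True, u: False, o: False}
  {u: False, o: False, a: False}
  {a: True, o: True, u: False}
  {o: True, u: False, a: False}
  {a: True, u: True, o: False}
  {u: True, a: False, o: False}
  {a: True, o: True, u: True}


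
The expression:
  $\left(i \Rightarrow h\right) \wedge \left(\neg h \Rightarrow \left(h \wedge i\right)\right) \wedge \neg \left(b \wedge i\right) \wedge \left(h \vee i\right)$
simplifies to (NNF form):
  $h \wedge \left(\neg b \vee \neg i\right)$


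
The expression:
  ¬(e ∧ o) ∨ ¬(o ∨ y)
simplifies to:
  ¬e ∨ ¬o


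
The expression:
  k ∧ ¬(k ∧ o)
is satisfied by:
  {k: True, o: False}


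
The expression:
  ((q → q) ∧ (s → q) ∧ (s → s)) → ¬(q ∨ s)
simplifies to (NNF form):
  ¬q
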